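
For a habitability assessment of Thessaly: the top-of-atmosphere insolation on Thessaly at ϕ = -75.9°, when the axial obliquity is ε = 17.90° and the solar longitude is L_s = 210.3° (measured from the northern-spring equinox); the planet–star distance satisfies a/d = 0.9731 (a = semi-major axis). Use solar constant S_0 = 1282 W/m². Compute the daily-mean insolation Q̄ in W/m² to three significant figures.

Q̄ ≈ 203 W/m²

Solar declination: sin δ = sin ε · sin L_s = sin 17.90° × sin 210.3° = -0.15507, so δ = -8.921°.
cos h₀ = −tan(-75.9°) tan(-8.921°) = -0.6249, h₀ = 2.2458 rad.
Bracket: h₀ sin ϕ sin δ + cos ϕ cos δ sin h₀ = 2.2458×-0.96987×-0.15507 + 0.24362×0.98790×0.78069 = 0.337763 + 0.187890 = 0.525653.
Inverse-square distance factor (a/d)² = 0.9731² = 0.946924.
Q̄ = (S_0/π) × 0.946924 × [bracket] = (1282/π) × 0.946924 × 0.525653 = 203.1 W/m².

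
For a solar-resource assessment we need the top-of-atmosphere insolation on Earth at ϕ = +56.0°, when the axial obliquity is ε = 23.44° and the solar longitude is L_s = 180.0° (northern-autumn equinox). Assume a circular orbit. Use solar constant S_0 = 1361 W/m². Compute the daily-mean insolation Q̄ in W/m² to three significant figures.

Q̄ ≈ 242 W/m²

Solar declination: sin δ = sin ε · sin L_s = sin 23.44° × sin 180.0° = 0.00000, so δ = +0.000°.
cos h₀ = −tan(+56.0°) tan(+0.000°) = -0.0000, h₀ = 1.5708 rad.
Bracket: h₀ sin ϕ sin δ + cos ϕ cos δ sin h₀ = 1.5708×0.82904×0.00000 + 0.55919×1.00000×1.00000 = 0.000000 + 0.559190 = 0.559190.
Q̄ = (S_0/π) × [bracket] = (1361/π) × 0.559190 = 242.3 W/m².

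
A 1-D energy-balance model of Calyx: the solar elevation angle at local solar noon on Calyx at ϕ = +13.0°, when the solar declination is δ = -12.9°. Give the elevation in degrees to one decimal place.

At local noon the hour angle is zero, so the zenith angle equals |ϕ − δ| = |+13.0° − (-12.900°)| = 25.900°.
Elevation = 90° − 25.900° = 64.1°.

64.1°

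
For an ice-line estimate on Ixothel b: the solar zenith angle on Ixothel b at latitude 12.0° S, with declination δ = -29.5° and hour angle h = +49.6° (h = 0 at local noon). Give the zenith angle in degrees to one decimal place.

cos θ_z = sin φ sin δ + cos φ cos δ cos h = 0.102381 + 0.551768 = 0.654149.
θ_z = arccos(0.654149) = 49.1°.

θ_z = 49.1°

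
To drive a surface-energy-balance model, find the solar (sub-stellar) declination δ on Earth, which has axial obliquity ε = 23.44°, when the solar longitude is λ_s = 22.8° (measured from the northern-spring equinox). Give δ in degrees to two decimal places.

δ = +8.87°

sin δ = sin ε · sin λ_s = sin 23.44° × sin 22.8° = 0.154149.
δ = arcsin(0.154149) = +8.87°.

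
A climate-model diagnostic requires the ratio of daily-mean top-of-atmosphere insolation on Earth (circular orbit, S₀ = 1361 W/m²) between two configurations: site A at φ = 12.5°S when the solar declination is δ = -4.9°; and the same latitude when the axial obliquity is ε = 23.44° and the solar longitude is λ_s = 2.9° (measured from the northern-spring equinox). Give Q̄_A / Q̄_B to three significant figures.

Q̄_A / Q̄_B ≈ 1.03

— Configuration A (φ=-12.5°):
cos H₀ = −tan(-12.5°) tan(-4.900°) = -0.0190, H₀ = 1.5898 rad.
Bracket: H₀ sin φ sin δ + cos φ cos δ sin H₀ = 1.5898×-0.21644×-0.08542 + 0.97630×0.99635×0.99982 = 0.029393 + 0.972561 = 1.001954.
Q̄ = (S₀/π) × [bracket] = (1361/π) × 1.001954 = 434.07 W/m².
— Configuration B (φ=-12.5°):
Solar declination: sin δ = sin ε · sin λ_s = sin 23.44° × sin 2.9° = 0.02013, so δ = +1.153°.
cos H₀ = −tan(-12.5°) tan(+1.153°) = 0.0045, H₀ = 1.5663 rad.
Bracket: H₀ sin φ sin δ + cos φ cos δ sin H₀ = 1.5663×-0.21644×0.02013 + 0.97630×0.99980×0.99999 = -0.006824 + 0.976095 = 0.969271.
Q̄ = (S₀/π) × [bracket] = (1361/π) × 0.969271 = 419.91 W/m².
Ratio Q̄_A / Q̄_B = 434.07 / 419.91 = 1.034.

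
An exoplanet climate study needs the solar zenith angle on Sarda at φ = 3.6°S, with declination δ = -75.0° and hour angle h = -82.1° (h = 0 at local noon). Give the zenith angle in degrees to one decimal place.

θ_z = 84.5°

cos θ_z = sin φ sin δ + cos φ cos δ cos h = 0.060651 + 0.035503 = 0.096154.
θ_z = arccos(0.096154) = 84.5°.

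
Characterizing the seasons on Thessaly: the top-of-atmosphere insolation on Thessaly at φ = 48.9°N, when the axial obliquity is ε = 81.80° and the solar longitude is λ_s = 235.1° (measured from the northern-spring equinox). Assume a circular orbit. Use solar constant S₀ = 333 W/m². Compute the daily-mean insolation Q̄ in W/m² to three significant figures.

Solar declination: sin δ = sin ε · sin λ_s = sin 81.80° × sin 235.1° = -0.81177, so δ = -54.269°.
cos H₀ = −tan(+48.9°) tan(-54.269°) = 1.5935 ≥ 1 ⇒ polar night, H₀ = 0 and Q̄ = 0.

Q̄ ≈ 0.00 W/m²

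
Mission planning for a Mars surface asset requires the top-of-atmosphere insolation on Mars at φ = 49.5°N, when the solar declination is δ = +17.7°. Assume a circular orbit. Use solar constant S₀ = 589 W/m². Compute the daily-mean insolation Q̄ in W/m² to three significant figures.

Q̄ ≈ 192 W/m²

cos H₀ = −tan(+49.5°) tan(+17.700°) = -0.3737, H₀ = 1.9538 rad.
Bracket: H₀ sin φ sin δ + cos φ cos δ sin H₀ = 1.9538×0.76041×0.30403 + 0.64945×0.95266×0.92756 = 0.451694 + 0.573886 = 1.025580.
Q̄ = (S₀/π) × [bracket] = (589/π) × 1.025580 = 192.3 W/m².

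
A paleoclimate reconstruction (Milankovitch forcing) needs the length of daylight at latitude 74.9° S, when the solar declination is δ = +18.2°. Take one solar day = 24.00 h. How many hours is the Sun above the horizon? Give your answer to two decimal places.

cos H₀ = −tan φ · tan δ = 1.2185 ≥ 1, so the Sun never rises (polar night) and H₀ = 0.
Daylight = 2H₀/(2π) × 24.00 h = (0.0000/π) × 24.00 = 0.00 h.

0.00 h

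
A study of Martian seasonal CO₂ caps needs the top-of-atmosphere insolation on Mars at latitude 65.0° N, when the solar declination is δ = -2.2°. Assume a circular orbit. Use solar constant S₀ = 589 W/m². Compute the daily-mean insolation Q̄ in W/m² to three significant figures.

Q̄ ≈ 69.2 W/m²

cos H₀ = −tan(+65.0°) tan(-2.200°) = 0.0824, H₀ = 1.4883 rad.
Bracket: H₀ sin φ sin δ + cos φ cos δ sin H₀ = 1.4883×0.90631×-0.03839 + 0.42262×0.99926×0.99660 = -0.051783 + 0.420871 = 0.369088.
Q̄ = (S₀/π) × [bracket] = (589/π) × 0.369088 = 69.20 W/m².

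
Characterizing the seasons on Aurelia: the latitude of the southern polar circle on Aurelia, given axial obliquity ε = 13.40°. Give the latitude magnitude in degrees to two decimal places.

The polar circle is the lowest latitude that experiences at least one full rotation of continuous darkness at the northern-summer solstice; it lies at |φ| = 90° − ε = 90° − 13.40° = 76.60°.

76.60°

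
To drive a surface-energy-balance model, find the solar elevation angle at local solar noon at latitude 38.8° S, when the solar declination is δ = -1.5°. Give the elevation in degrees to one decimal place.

At local noon the hour angle is zero, so the zenith angle equals |φ − δ| = |-38.8° − (-1.500°)| = 37.300°.
Elevation = 90° − 37.300° = 52.7°.

52.7°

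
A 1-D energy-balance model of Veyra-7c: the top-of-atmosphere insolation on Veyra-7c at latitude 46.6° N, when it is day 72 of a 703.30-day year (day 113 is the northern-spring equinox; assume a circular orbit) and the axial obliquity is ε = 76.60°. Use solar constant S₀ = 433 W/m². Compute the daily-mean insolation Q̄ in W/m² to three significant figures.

Q̄ ≈ 40.9 W/m²

Solar longitude: λ_s = 360° × (72 − 113)/703.30 = -20.987°, i.e. -20.987° + 360° = 339.013°.
sin δ = sin 76.60° × sin 339.013° = -0.34840, so δ = -20.390°.
cos H₀ = −tan(+46.6°) tan(-20.390°) = 0.3931, H₀ = 1.1668 rad.
Bracket: H₀ sin φ sin δ + cos φ cos δ sin H₀ = 1.1668×0.72657×-0.34840 + 0.68709×0.93735×0.91952 = -0.295360 + 0.592211 = 0.296851.
Q̄ = (S₀/π) × [bracket] = (433/π) × 0.296851 = 40.91 W/m².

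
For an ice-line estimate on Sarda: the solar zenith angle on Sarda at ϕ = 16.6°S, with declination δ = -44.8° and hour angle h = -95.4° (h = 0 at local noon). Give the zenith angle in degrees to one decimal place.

cos θ_z = sin ϕ sin δ + cos ϕ cos δ cos h = 0.201306 + -0.063993 = 0.137313.
θ_z = arccos(0.137313) = 82.1°.

θ_z = 82.1°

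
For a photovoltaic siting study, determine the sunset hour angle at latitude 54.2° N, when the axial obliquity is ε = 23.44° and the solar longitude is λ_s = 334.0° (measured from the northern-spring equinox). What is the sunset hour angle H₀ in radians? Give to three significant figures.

Solar declination: sin δ = sin ε · sin λ_s = sin 23.44° × sin 334.0° = -0.17438, so δ = -10.043°.
cos H₀ = −tan φ · tan δ = −tan(+54.2°) × tan(-10.043°) = 0.2455, so H₀ = 1.3227 rad = 75.79°.

H₀ = 1.32 rad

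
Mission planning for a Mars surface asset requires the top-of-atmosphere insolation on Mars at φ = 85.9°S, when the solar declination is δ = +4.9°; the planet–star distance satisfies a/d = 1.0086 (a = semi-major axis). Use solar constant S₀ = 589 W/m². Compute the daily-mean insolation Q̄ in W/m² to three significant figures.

cos H₀ = −tan(-85.9°) tan(+4.900°) = 1.1960 ≥ 1 ⇒ polar night, H₀ = 0 and Q̄ = 0.
Inverse-square distance factor (a/d)² = 1.0086² = 1.017274.

Q̄ ≈ 0.00 W/m²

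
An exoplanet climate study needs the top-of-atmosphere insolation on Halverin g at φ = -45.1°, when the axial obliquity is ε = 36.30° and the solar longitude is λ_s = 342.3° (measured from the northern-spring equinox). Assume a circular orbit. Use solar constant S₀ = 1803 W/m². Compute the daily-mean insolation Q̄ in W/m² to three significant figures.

Solar declination: sin δ = sin ε · sin λ_s = sin 36.30° × sin 342.3° = -0.17999, so δ = -10.369°.
cos H₀ = −tan(-45.1°) tan(-10.369°) = -0.1836, H₀ = 1.7555 rad.
Bracket: H₀ sin φ sin δ + cos φ cos δ sin H₀ = 1.7555×-0.70834×-0.17999 + 0.70587×0.98367×0.98300 = 0.223816 + 0.682539 = 0.906355.
Q̄ = (S₀/π) × [bracket] = (1803/π) × 0.906355 = 520.2 W/m².

Q̄ ≈ 520 W/m²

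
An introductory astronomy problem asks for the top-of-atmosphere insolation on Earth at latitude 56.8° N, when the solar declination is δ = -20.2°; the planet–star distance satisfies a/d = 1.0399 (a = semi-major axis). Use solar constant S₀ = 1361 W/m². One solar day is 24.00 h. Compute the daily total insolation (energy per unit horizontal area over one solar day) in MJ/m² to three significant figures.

5.81 MJ/m²

cos H₀ = −tan(+56.8°) tan(-20.200°) = 0.5623, H₀ = 0.9737 rad.
Bracket: H₀ sin φ sin δ + cos φ cos δ sin H₀ = 0.9737×0.83676×-0.34530 + 0.54756×0.93849×0.82696 = -0.281334 + 0.424958 = 0.143624.
Inverse-square distance factor (a/d)² = 1.0399² = 1.081392.
Q̄ = (S₀/π) × 1.081392 × [bracket] = (1361/π) × 1.081392 × 0.143624 = 67.285 W/m².
Daily total = Q̄ × 24.00 h × 3600 s/h = 67.285 × 24.00 × 3600 / 10⁶ = 5.813 MJ/m².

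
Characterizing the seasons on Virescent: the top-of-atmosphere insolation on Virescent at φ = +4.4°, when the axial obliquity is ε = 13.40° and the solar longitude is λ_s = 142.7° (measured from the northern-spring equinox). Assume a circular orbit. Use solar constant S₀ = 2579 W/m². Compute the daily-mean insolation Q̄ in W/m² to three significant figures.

Q̄ ≈ 824 W/m²

Solar declination: sin δ = sin ε · sin λ_s = sin 13.40° × sin 142.7° = 0.14044, so δ = +8.073°.
cos H₀ = −tan(+4.4°) tan(+8.073°) = -0.0109, H₀ = 1.5817 rad.
Bracket: H₀ sin φ sin δ + cos φ cos δ sin H₀ = 1.5817×0.07672×0.14044 + 0.99705×0.99009×0.99994 = 0.017042 + 0.987110 = 1.004152.
Q̄ = (S₀/π) × [bracket] = (2579/π) × 1.004152 = 824.3 W/m².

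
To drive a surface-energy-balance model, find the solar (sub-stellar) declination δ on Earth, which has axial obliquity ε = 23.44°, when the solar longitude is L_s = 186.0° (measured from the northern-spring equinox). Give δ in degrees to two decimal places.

δ = -2.38°

sin δ = sin ε · sin L_s = sin 23.44° × sin 186.0° = -0.041580.
δ = arcsin(-0.041580) = -2.38°.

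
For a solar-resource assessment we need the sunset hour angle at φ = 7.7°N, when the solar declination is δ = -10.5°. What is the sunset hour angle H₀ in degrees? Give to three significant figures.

cos H₀ = −tan φ · tan δ = −tan(+7.7°) × tan(-10.500°) = 0.0251, so H₀ = 1.5457 rad = 88.56°.

H₀ = 88.6°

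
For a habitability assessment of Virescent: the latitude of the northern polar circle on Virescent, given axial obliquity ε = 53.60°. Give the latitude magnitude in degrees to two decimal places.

The polar circle is the lowest latitude that experiences at least one full rotation of continuous daylight at the northern-summer solstice; it lies at |φ| = 90° − ε = 90° − 53.60° = 36.40°.

36.40°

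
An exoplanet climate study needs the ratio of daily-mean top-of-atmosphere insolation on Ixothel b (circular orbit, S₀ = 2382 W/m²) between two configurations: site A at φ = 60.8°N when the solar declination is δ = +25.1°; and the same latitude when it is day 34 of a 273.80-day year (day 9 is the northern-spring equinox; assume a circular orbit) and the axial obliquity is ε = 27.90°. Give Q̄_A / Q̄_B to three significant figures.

Q̄_A / Q̄_B ≈ 1.36

— Configuration A (φ=+60.8°):
cos H₀ = −tan(+60.8°) tan(+25.100°) = -0.8382, H₀ = 2.5647 rad.
Bracket: H₀ sin φ sin δ + cos φ cos δ sin H₀ = 2.5647×0.87292×0.42420 + 0.48786×0.90557×0.54542 = 0.949690 + 0.240962 = 1.190652.
Q̄ = (S₀/π) × [bracket] = (2382/π) × 1.190652 = 902.77 W/m².
— Configuration B (φ=+60.8°):
Solar longitude: λ_s = 360° × (34 − 9)/273.80 = 32.871°.
sin δ = sin 27.90° × sin 32.871° = 0.25397, so δ = +14.712°.
cos H₀ = −tan(+60.8°) tan(+14.712°) = -0.4698, H₀ = 2.0599 rad.
Bracket: H₀ sin φ sin δ + cos φ cos δ sin H₀ = 2.0599×0.87292×0.25397 + 0.48786×0.96721×0.88276 = 0.456671 + 0.416542 = 0.873213.
Q̄ = (S₀/π) × [bracket] = (2382/π) × 0.873213 = 662.08 W/m².
Ratio Q̄_A / Q̄_B = 902.77 / 662.08 = 1.364.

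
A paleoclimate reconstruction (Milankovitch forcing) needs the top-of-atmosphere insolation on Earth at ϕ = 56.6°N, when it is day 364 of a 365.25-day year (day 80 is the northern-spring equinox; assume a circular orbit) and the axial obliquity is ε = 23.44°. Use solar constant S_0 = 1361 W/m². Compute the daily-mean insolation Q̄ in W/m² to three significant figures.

Q̄ ≈ 44.4 W/m²

Solar longitude: L_s = 360° × (364 − 80)/365.25 = 279.918°.
sin δ = sin 23.44° × sin 279.918° = -0.39184, so δ = -23.069°.
cos h₀ = −tan(+56.6°) tan(-23.069°) = 0.6459, h₀ = 0.8686 rad.
Bracket: h₀ sin ϕ sin δ + cos ϕ cos δ sin h₀ = 0.8686×0.83485×-0.39184 + 0.55048×0.92003×0.76341 = -0.284143 + 0.386635 = 0.102492.
Q̄ = (S_0/π) × [bracket] = (1361/π) × 0.102492 = 44.40 W/m².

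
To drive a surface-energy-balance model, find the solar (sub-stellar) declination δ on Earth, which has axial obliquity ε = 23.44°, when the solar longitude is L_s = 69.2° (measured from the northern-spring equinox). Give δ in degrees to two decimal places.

sin δ = sin ε · sin L_s = sin 23.44° × sin 69.2° = 0.371863.
δ = arcsin(0.371863) = +21.83°.

δ = +21.83°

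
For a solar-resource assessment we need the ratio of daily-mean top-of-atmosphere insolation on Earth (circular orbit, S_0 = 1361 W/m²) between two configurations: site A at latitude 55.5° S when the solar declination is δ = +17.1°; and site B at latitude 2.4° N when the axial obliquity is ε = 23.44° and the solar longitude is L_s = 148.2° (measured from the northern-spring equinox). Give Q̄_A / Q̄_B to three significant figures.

— Configuration A (ϕ=-55.5°):
cos h₀ = −tan(-55.5°) tan(+17.100°) = 0.4476, h₀ = 1.1067 rad.
Bracket: h₀ sin ϕ sin δ + cos ϕ cos δ sin h₀ = 1.1067×-0.82413×0.29404 + 0.56641×0.95579×0.89422 = -0.268183 + 0.484103 = 0.215920.
Q̄ = (S_0/π) × [bracket] = (1361/π) × 0.215920 = 93.541 W/m².
— Configuration B (ϕ=+2.4°):
Solar declination: sin δ = sin ε · sin L_s = sin 23.44° × sin 148.2° = 0.20962, so δ = +12.100°.
cos h₀ = −tan(+2.4°) tan(+12.100°) = -0.0090, h₀ = 1.5798 rad.
Bracket: h₀ sin ϕ sin δ + cos ϕ cos δ sin h₀ = 1.5798×0.04188×0.20962 + 0.99912×0.97778×0.99996 = 0.013869 + 0.976880 = 0.990749.
Q̄ = (S_0/π) × [bracket] = (1361/π) × 0.990749 = 429.21 W/m².
Ratio Q̄_A / Q̄_B = 93.541 / 429.21 = 0.2179.

Q̄_A / Q̄_B ≈ 0.218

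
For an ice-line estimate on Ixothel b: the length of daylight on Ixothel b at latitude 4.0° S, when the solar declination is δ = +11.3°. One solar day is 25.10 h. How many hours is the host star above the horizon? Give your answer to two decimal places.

12.44 h

cos H₀ = −tan φ · tan δ = −tan(-4.0°) × tan(+11.300°) = 0.0140, so H₀ = 1.5568 rad = 89.20°.
Daylight = 2H₀/(2π) × 25.10 h = (1.5568/π) × 25.10 = 12.44 h.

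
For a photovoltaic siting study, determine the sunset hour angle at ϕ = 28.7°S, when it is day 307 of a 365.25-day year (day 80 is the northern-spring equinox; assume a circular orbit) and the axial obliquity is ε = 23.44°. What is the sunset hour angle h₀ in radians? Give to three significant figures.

h₀ = 1.73 rad

Solar longitude: L_s = 360° × (307 − 80)/365.25 = 223.737°.
sin δ = sin 23.44° × sin 223.737° = -0.27501, so δ = -15.963°.
cos h₀ = −tan ϕ · tan δ = −tan(-28.7°) × tan(-15.963°) = -0.1566, so h₀ = 1.7280 rad = 99.01°.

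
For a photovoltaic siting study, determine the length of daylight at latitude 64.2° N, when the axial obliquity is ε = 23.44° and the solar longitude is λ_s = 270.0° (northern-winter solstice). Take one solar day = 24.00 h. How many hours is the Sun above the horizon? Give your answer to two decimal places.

3.50 h

Solar declination: sin δ = sin ε · sin λ_s = sin 23.44° × sin 270.0° = -0.39779, so δ = -23.440°.
cos H₀ = −tan φ · tan δ = −tan(+64.2°) × tan(-23.440°) = 0.8969, so H₀ = 0.4581 rad = 26.25°.
Daylight = 2H₀/(2π) × 24.00 h = (0.4581/π) × 24.00 = 3.50 h.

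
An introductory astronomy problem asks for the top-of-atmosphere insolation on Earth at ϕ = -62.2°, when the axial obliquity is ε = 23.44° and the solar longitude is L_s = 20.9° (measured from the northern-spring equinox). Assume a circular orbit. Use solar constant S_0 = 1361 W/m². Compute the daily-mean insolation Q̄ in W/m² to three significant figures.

Q̄ ≈ 122 W/m²

Solar declination: sin δ = sin ε · sin L_s = sin 23.44° × sin 20.9° = 0.14191, so δ = +8.158°.
cos h₀ = −tan(-62.2°) tan(+8.158°) = 0.2719, h₀ = 1.2954 rad.
Bracket: h₀ sin ϕ sin δ + cos ϕ cos δ sin h₀ = 1.2954×-0.88458×0.14191 + 0.46639×0.98988×0.96233 = -0.162613 + 0.444279 = 0.281666.
Q̄ = (S_0/π) × [bracket] = (1361/π) × 0.281666 = 122.0 W/m².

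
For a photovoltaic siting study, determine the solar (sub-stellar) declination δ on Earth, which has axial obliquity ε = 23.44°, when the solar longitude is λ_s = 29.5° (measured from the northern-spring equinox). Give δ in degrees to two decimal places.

δ = +11.30°

sin δ = sin ε · sin λ_s = sin 23.44° × sin 29.5° = 0.195880.
δ = arcsin(0.195880) = +11.30°.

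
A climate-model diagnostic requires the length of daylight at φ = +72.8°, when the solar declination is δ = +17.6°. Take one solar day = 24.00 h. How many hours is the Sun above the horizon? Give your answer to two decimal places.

24.00 h

Sunrise equation: cos H₀ = −tan φ · tan δ = -1.0248 ≤ −1, so the Sun never sets (polar day) and H₀ = π.
Daylight = 2H₀/(2π) × 24.00 h = (3.1416/π) × 24.00 = 24.00 h.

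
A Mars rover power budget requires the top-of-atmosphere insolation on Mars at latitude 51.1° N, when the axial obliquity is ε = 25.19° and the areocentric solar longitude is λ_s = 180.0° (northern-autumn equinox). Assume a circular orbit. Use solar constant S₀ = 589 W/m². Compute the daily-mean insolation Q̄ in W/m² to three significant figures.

sin δ = sin 25.19° × sin 180.0° = 0.00000, so δ = +0.000°.
cos H₀ = −tan(+51.1°) tan(+0.000°) = -0.0000, H₀ = 1.5708 rad.
Bracket: H₀ sin φ sin δ + cos φ cos δ sin H₀ = 1.5708×0.77824×0.00000 + 0.62796×1.00000×1.00000 = 0.000000 + 0.627960 = 0.627960.
Q̄ = (S₀/π) × [bracket] = (589/π) × 0.627960 = 117.7 W/m².

Q̄ ≈ 118 W/m²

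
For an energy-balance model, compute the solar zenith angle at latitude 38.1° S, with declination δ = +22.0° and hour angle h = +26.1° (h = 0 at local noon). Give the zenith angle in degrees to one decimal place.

cos θ_z = sin φ sin δ + cos φ cos δ cos h = -0.231146 + 0.655231 = 0.424085.
θ_z = arccos(0.424085) = 64.9°.

θ_z = 64.9°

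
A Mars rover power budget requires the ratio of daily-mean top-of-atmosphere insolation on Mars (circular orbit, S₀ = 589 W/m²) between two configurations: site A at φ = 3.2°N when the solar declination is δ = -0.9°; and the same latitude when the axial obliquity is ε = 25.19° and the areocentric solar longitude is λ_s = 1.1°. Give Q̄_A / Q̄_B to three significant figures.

— Configuration A (φ=+3.2°):
cos H₀ = −tan(+3.2°) tan(-0.900°) = 0.0009, H₀ = 1.5699 rad.
Bracket: H₀ sin φ sin δ + cos φ cos δ sin H₀ = 1.5699×0.05582×-0.01571 + 0.99844×0.99988×1.00000 = -0.001377 + 0.998320 = 0.996943.
Q̄ = (S₀/π) × [bracket] = (589/π) × 0.996943 = 186.91 W/m².
— Configuration B (φ=+3.2°):
sin δ = sin 25.19° × sin 1.1° = 0.00817, so δ = +0.468°.
cos H₀ = −tan(+3.2°) tan(+0.468°) = -0.0005, H₀ = 1.5713 rad.
Bracket: H₀ sin φ sin δ + cos φ cos δ sin H₀ = 1.5713×0.05582×0.00817 + 0.99844×0.99997×1.00000 = 0.000717 + 0.998410 = 0.999127.
Q̄ = (S₀/π) × [bracket] = (589/π) × 0.999127 = 187.32 W/m².
Ratio Q̄_A / Q̄_B = 186.91 / 187.32 = 0.9978.

Q̄_A / Q̄_B ≈ 0.998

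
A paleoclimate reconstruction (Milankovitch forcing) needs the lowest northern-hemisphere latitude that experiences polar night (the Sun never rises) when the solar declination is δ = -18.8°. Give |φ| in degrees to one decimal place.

|φ| = 71.2°

Polar night requires cos H₀ = −tan φ tan δ ≥ 1, i.e. tan φ tan δ ≤ −1.
The boundary is |tan φ| · |tan δ| = 1, so |φ| = 90° − |δ| = 90° − 18.8° = 71.2° in the northern hemisphere.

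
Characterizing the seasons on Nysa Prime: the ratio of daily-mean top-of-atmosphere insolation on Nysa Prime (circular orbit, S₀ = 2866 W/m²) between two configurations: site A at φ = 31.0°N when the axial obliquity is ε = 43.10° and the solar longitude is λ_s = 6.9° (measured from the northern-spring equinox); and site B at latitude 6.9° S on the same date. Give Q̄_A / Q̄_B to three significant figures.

— Configuration A (φ=+31.0°):
Solar declination: sin δ = sin ε · sin λ_s = sin 43.10° × sin 6.9° = 0.08209, so δ = +4.708°.
cos H₀ = −tan(+31.0°) tan(+4.708°) = -0.0495, H₀ = 1.6203 rad.
Bracket: H₀ sin φ sin δ + cos φ cos δ sin H₀ = 1.6203×0.51504×0.08209 + 0.85717×0.99663×0.99877 = 0.068506 + 0.853231 = 0.921737.
Q̄ = (S₀/π) × [bracket] = (2866/π) × 0.921737 = 840.88 W/m².
— Configuration B (φ=-6.9°):
cos H₀ = −tan(-6.9°) tan(+4.708°) = 0.0100, H₀ = 1.5608 rad.
Bracket: H₀ sin φ sin δ + cos φ cos δ sin H₀ = 1.5608×-0.12014×0.08209 + 0.99276×0.99663×0.99995 = -0.015393 + 0.989365 = 0.973972.
Q̄ = (S₀/π) × [bracket] = (2866/π) × 0.973972 = 888.53 W/m².
Ratio Q̄_A / Q̄_B = 840.88 / 888.53 = 0.9464.

Q̄_A / Q̄_B ≈ 0.946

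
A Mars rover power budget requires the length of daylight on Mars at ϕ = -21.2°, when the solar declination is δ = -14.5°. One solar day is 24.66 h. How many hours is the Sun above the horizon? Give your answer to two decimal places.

cos h₀ = −tan ϕ · tan δ = −tan(-21.2°) × tan(-14.500°) = -0.1003, so h₀ = 1.6713 rad = 95.76°.
Daylight = 2h₀/(2π) × 24.66 h = (1.6713/π) × 24.66 = 13.12 h.

13.12 h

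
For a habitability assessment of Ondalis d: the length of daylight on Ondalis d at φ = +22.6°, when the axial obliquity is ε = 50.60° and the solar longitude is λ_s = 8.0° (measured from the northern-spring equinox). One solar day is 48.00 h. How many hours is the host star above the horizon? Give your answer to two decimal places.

Solar declination: sin δ = sin ε · sin λ_s = sin 50.60° × sin 8.0° = 0.10754, so δ = +6.174°.
cos H₀ = −tan φ · tan δ = −tan(+22.6°) × tan(+6.174°) = -0.0450, so H₀ = 1.6158 rad = 92.58°.
Daylight = 2H₀/(2π) × 48.00 h = (1.6158/π) × 48.00 = 24.69 h.

24.69 h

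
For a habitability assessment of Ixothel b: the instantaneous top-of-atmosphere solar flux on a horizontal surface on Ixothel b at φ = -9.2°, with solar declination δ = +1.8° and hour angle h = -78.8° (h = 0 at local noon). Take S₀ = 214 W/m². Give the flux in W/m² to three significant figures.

39.9 W/m²

cos θ_z = sin φ sin δ + cos φ cos δ cos h = -0.005022 + 0.191641 = 0.186619.
Flux = S₀ · cos θ_z = 214 × 0.186619 = 39.94 W/m².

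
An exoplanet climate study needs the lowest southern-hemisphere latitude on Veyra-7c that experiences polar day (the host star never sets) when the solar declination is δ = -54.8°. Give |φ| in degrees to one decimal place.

|φ| = 35.2°

Polar day requires cos H₀ = −tan φ tan δ ≤ −1, i.e. tan φ tan δ ≥ 1.
The boundary is |tan φ| · |tan δ| = 1, so |φ| = 90° − |δ| = 90° − 54.8° = 35.2° in the southern hemisphere.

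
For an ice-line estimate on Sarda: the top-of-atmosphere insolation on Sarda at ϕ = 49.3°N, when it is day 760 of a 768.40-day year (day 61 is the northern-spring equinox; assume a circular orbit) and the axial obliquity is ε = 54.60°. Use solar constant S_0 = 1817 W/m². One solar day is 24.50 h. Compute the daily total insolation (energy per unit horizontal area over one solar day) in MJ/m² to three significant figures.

8.23 MJ/m²

Solar longitude: L_s = 360° × (760 − 61)/768.40 = 327.486°.
sin δ = sin 54.60° × sin 327.486° = -0.43814, so δ = -25.985°.
cos h₀ = −tan(+49.3°) tan(-25.985°) = 0.5667, h₀ = 0.9683 rad.
Bracket: h₀ sin ϕ sin δ + cos ϕ cos δ sin h₀ = 0.9683×0.75813×-0.43814 + 0.65210×0.89891×0.82394 = -0.321637 + 0.482976 = 0.161339.
Q̄ = (S_0/π) × [bracket] = (1817/π) × 0.161339 = 93.313 W/m².
Daily total = Q̄ × 24.50 h × 3600 s/h = 93.313 × 24.50 × 3600 / 10⁶ = 8.230 MJ/m².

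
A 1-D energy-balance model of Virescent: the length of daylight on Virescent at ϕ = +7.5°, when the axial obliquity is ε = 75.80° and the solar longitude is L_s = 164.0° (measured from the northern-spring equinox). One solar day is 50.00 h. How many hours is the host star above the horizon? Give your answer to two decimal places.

25.58 h

Solar declination: sin δ = sin ε · sin L_s = sin 75.80° × sin 164.0° = 0.26722, so δ = +15.499°.
cos h₀ = −tan ϕ · tan δ = −tan(+7.5°) × tan(+15.499°) = -0.0365, so h₀ = 1.6073 rad = 92.09°.
Daylight = 2h₀/(2π) × 50.00 h = (1.6073/π) × 50.00 = 25.58 h.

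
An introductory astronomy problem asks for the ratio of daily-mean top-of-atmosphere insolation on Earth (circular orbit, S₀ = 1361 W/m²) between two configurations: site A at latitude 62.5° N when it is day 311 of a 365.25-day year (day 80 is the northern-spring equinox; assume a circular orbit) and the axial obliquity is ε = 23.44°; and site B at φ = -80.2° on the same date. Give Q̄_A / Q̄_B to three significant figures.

— Configuration A (φ=+62.5°):
Solar longitude: λ_s = 360° × (311 − 80)/365.25 = 227.680°.
sin δ = sin 23.44° × sin 227.680° = -0.29412, so δ = -17.105°.
cos H₀ = −tan(+62.5°) tan(-17.105°) = 0.5912, H₀ = 0.9383 rad.
Bracket: H₀ sin φ sin δ + cos φ cos δ sin H₀ = 0.9383×0.88701×-0.29412 + 0.46175×0.95577×0.80656 = -0.244791 + 0.355957 = 0.111166.
Q̄ = (S₀/π) × [bracket] = (1361/π) × 0.111166 = 48.159 W/m².
— Configuration B (φ=-80.2°):
cos H₀ = −tan(-80.2°) tan(-17.105°) = -1.7816 ≤ −1 ⇒ polar day, H₀ = π.
Bracket: H₀ sin φ sin δ + cos φ cos δ sin H₀ = 3.1416×-0.98541×-0.29412 + 0.17021×0.95577×0.00000 = 0.910526 + 0.000000 = 0.910526.
Q̄ = (S₀/π) × [bracket] = (1361/π) × 0.910526 = 394.46 W/m².
Ratio Q̄_A / Q̄_B = 48.159 / 394.46 = 0.1221.

Q̄_A / Q̄_B ≈ 0.122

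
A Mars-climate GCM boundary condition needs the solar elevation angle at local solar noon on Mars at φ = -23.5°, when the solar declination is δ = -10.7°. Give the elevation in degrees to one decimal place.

At local noon the hour angle is zero, so the zenith angle equals |φ − δ| = |-23.5° − (-10.700°)| = 12.800°.
Elevation = 90° − 12.800° = 77.2°.

77.2°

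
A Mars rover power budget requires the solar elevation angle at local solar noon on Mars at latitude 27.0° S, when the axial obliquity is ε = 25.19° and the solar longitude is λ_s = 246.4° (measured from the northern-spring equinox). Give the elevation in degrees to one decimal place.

86.0°

Solar declination: sin δ = sin ε · sin λ_s = sin 25.19° × sin 246.4° = -0.39002, so δ = -22.956°.
At local noon the hour angle is zero, so the zenith angle equals |φ − δ| = |-27.0° − (-22.956°)| = 4.044°.
Elevation = 90° − 4.044° = 86.0°.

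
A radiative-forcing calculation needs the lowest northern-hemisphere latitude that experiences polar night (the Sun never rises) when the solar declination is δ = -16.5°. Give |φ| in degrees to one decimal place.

|φ| = 73.5°

Polar night requires cos H₀ = −tan φ tan δ ≥ 1, i.e. tan φ tan δ ≤ −1.
The boundary is |tan φ| · |tan δ| = 1, so |φ| = 90° − |δ| = 90° − 16.5° = 73.5° in the northern hemisphere.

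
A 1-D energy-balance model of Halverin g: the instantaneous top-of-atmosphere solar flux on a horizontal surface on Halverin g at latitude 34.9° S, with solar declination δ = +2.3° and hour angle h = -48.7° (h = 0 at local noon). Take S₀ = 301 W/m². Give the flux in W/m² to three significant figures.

cos θ_z = sin φ sin δ + cos φ cos δ cos h = -0.022961 + 0.540866 = 0.517905.
Flux = S₀ · cos θ_z = 301 × 0.517905 = 155.9 W/m².

156 W/m²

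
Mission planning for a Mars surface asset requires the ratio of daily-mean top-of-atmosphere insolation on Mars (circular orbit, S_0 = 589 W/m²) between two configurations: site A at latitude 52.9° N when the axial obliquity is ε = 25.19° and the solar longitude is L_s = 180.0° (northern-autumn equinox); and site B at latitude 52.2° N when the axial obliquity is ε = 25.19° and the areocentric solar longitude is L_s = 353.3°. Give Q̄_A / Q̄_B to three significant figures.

— Configuration A (ϕ=+52.9°):
Solar declination: sin δ = sin ε · sin L_s = sin 25.19° × sin 180.0° = 0.00000, so δ = +0.000°.
cos h₀ = −tan(+52.9°) tan(+0.000°) = -0.0000, h₀ = 1.5708 rad.
Bracket: h₀ sin ϕ sin δ + cos ϕ cos δ sin h₀ = 1.5708×0.79758×0.00000 + 0.60321×1.00000×1.00000 = 0.000000 + 0.603210 = 0.603210.
Q̄ = (S_0/π) × [bracket] = (589/π) × 0.603210 = 113.09 W/m².
— Configuration B (ϕ=+52.2°):
sin δ = sin 25.19° × sin 353.3° = -0.04966, so δ = -2.846°.
cos h₀ = −tan(+52.2°) tan(-2.846°) = 0.0641, h₀ = 1.5067 rad.
Bracket: h₀ sin ϕ sin δ + cos ϕ cos δ sin h₀ = 1.5067×0.79016×-0.04966 + 0.61291×0.99877×0.99794 = -0.059122 + 0.610895 = 0.551773.
Q̄ = (S_0/π) × [bracket] = (589/π) × 0.551773 = 103.45 W/m².
Ratio Q̄_A / Q̄_B = 113.09 / 103.45 = 1.093.

Q̄_A / Q̄_B ≈ 1.09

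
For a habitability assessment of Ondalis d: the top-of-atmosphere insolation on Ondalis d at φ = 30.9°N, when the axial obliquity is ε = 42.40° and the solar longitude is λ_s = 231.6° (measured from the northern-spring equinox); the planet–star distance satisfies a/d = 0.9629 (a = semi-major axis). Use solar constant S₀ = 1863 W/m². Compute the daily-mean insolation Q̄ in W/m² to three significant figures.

Solar declination: sin δ = sin ε · sin λ_s = sin 42.40° × sin 231.6° = -0.52845, so δ = -31.901°.
cos H₀ = −tan(+30.9°) tan(-31.901°) = 0.3725, H₀ = 1.1891 rad.
Bracket: H₀ sin φ sin δ + cos φ cos δ sin H₀ = 1.1891×0.51354×-0.52845 + 0.85806×0.84897×0.92802 = -0.322698 + 0.676032 = 0.353334.
Inverse-square distance factor (a/d)² = 0.9629² = 0.927176.
Q̄ = (S₀/π) × 0.927176 × [bracket] = (1863/π) × 0.927176 × 0.353334 = 194.3 W/m².

Q̄ ≈ 194 W/m²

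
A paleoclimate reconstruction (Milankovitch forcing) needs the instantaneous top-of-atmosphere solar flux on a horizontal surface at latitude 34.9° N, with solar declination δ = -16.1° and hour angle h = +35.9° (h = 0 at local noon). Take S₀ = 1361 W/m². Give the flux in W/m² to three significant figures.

653 W/m²

cos θ_z = sin φ sin δ + cos φ cos δ cos h = -0.158664 + 0.638301 = 0.479637.
Flux = S₀ · cos θ_z = 1361 × 0.479637 = 652.8 W/m².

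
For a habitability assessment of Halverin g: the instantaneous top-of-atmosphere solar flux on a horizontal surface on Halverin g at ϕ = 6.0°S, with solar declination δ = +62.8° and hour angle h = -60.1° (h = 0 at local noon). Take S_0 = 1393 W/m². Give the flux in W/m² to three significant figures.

186 W/m²

cos θ_z = sin ϕ sin δ + cos ϕ cos δ cos h = -0.092969 + 0.226609 = 0.133640.
Flux = S_0 · cos θ_z = 1393 × 0.133640 = 186.2 W/m².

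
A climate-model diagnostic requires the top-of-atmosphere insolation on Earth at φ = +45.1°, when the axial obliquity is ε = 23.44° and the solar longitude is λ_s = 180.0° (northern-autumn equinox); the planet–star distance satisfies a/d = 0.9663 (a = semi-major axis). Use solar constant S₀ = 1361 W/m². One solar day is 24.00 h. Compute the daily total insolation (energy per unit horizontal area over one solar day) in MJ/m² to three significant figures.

Solar declination: sin δ = sin ε · sin λ_s = sin 23.44° × sin 180.0° = 0.00000, so δ = +0.000°.
cos H₀ = −tan(+45.1°) tan(+0.000°) = -0.0000, H₀ = 1.5708 rad.
Bracket: H₀ sin φ sin δ + cos φ cos δ sin H₀ = 1.5708×0.70834×0.00000 + 0.70587×1.00000×1.00000 = 0.000000 + 0.705870 = 0.705870.
Inverse-square distance factor (a/d)² = 0.9663² = 0.933736.
Q̄ = (S₀/π) × 0.933736 × [bracket] = (1361/π) × 0.933736 × 0.705870 = 285.53 W/m².
Daily total = Q̄ × 24.00 h × 3600 s/h = 285.53 × 24.00 × 3600 / 10⁶ = 24.67 MJ/m².

24.7 MJ/m²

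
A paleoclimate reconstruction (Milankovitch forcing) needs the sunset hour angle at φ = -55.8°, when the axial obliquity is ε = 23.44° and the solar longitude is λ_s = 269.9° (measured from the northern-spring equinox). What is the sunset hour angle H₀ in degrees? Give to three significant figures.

Solar declination: sin δ = sin ε · sin λ_s = sin 23.44° × sin 269.9° = -0.39779, so δ = -23.440°.
cos H₀ = −tan φ · tan δ = −tan(-55.8°) × tan(-23.440°) = -0.6380, so H₀ = 2.2627 rad = 129.64°.

H₀ = 130°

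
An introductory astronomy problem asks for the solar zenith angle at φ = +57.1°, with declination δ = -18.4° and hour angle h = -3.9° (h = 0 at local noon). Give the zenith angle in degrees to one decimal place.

cos θ_z = sin φ sin δ + cos φ cos δ cos h = -0.265025 + 0.514212 = 0.249187.
θ_z = arccos(0.249187) = 75.6°.

θ_z = 75.6°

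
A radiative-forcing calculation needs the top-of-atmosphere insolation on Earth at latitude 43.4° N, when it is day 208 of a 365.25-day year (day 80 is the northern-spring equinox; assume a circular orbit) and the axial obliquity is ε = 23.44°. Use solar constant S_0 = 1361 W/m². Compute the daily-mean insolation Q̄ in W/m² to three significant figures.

Q̄ ≈ 464 W/m²

Solar longitude: L_s = 360° × (208 − 80)/365.25 = 126.160°.
sin δ = sin 23.44° × sin 126.160° = 0.32116, so δ = +18.733°.
cos h₀ = −tan(+43.4°) tan(+18.733°) = -0.3207, h₀ = 1.8973 rad.
Bracket: h₀ sin ϕ sin δ + cos ϕ cos δ sin h₀ = 1.8973×0.68709×0.32116 + 0.72657×0.94702×0.94718 = 0.418669 + 0.651732 = 1.070401.
Q̄ = (S_0/π) × [bracket] = (1361/π) × 1.070401 = 463.7 W/m².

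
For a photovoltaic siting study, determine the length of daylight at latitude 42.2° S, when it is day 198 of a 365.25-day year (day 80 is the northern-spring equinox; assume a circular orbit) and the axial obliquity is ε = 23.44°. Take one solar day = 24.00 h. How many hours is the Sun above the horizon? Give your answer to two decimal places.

Solar longitude: L_s = 360° × (198 − 80)/365.25 = 116.304°.
sin δ = sin 23.44° × sin 116.304° = 0.35660, so δ = +20.892°.
cos h₀ = −tan ϕ · tan δ = −tan(-42.2°) × tan(+20.892°) = 0.3461, so h₀ = 1.2174 rad = 69.75°.
Daylight = 2h₀/(2π) × 24.00 h = (1.2174/π) × 24.00 = 9.30 h.

9.30 h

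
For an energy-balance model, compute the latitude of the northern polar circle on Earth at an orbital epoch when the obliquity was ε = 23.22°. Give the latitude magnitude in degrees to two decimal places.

The polar circle is the lowest latitude that experiences at least one full rotation of continuous daylight at the northern-summer solstice; it lies at |ϕ| = 90° − ε = 90° − 23.22° = 66.78°.

66.78°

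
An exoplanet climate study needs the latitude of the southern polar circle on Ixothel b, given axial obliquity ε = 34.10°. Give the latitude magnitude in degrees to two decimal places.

The polar circle is the lowest latitude that experiences at least one full rotation of continuous darkness at the northern-summer solstice; it lies at |φ| = 90° − ε = 90° − 34.10° = 55.90°.

55.90°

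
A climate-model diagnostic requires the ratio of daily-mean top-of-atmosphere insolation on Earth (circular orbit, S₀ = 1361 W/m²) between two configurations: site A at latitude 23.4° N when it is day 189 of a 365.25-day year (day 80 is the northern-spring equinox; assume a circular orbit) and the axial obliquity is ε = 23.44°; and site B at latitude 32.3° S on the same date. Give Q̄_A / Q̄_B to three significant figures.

— Configuration A (φ=+23.4°):
Solar longitude: λ_s = 360° × (189 − 80)/365.25 = 107.433°.
sin δ = sin 23.44° × sin 107.433° = 0.37952, so δ = +22.304°.
cos H₀ = −tan(+23.4°) tan(+22.304°) = -0.1775, H₀ = 1.7493 rad.
Bracket: H₀ sin φ sin δ + cos φ cos δ sin H₀ = 1.7493×0.39715×0.37952 + 0.91775×0.92518×0.98412 = 0.263666 + 0.835600 = 1.099266.
Q̄ = (S₀/π) × [bracket] = (1361/π) × 1.099266 = 476.22 W/m².
— Configuration B (φ=-32.3°):
cos H₀ = −tan(-32.3°) tan(+22.304°) = 0.2593, H₀ = 1.3085 rad.
Bracket: H₀ sin φ sin δ + cos φ cos δ sin H₀ = 1.3085×-0.53435×0.37952 + 0.84526×0.92518×0.96579 = -0.265359 + 0.755265 = 0.489906.
Q̄ = (S₀/π) × [bracket] = (1361/π) × 0.489906 = 212.24 W/m².
Ratio Q̄_A / Q̄_B = 476.22 / 212.24 = 2.244.

Q̄_A / Q̄_B ≈ 2.24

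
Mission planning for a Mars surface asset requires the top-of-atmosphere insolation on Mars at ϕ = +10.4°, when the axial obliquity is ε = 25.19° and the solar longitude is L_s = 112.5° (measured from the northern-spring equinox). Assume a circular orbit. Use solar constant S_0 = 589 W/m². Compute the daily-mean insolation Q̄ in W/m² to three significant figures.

Solar declination: sin δ = sin ε · sin L_s = sin 25.19° × sin 112.5° = 0.39322, so δ = +23.155°.
cos h₀ = −tan(+10.4°) tan(+23.155°) = -0.0785, h₀ = 1.6494 rad.
Bracket: h₀ sin ϕ sin δ + cos ϕ cos δ sin h₀ = 1.6494×0.18052×0.39322 + 0.98357×0.91944×0.99691 = 0.117081 + 0.901539 = 1.018620.
Q̄ = (S_0/π) × [bracket] = (589/π) × 1.018620 = 191.0 W/m².

Q̄ ≈ 191 W/m²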